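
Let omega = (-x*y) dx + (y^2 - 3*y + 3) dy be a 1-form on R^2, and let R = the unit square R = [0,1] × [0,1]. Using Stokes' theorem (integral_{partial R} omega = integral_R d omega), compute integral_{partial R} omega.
integral_(partial R) omega = 1/2

Stokes: integral_partial_R omega = integral_R d omega with d omega = (∂Q/∂x - ∂P/∂y) dx ∧ dy.
  ∂Q/∂x = 0
  ∂P/∂y = -x
  integrand = ∂Q/∂x - ∂P/∂y = x.
Integrating over R: integral_0^1 integral_0^1 (x) dx dy = 1/2.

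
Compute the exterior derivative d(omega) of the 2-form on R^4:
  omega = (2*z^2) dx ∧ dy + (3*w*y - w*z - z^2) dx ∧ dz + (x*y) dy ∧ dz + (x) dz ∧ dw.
d(omega) = (-3*w + y + 4*z) dx ∧ dy ∧ dz + (3*y - z + 1) dx ∧ dz ∧ dw

For a 2-form omega = sum_{i<j} g_{ij} dx_i ∧ dx_j, the exterior derivative is
  d(omega) = sum_{i<j} d(g_{ij}) ∧ dx_i ∧ dx_j = sum_{i<j, k} (∂g_{ij}/∂x_k) dx_k ∧ dx_i ∧ dx_j.
Expand each term, using dx_k ∧ dx_i ∧ dx_j = sgn(permutation) dx_{(a)} ∧ dx_{(b)} ∧ dx_{(c)} with (a < b < c) sorted:
  d(2*z^2) includes (∂/∂z)(2*z^2) dz = (4*z) dz, which multiplied by dx ∧ dy gives (4*z) dx ∧ dy ∧ dz
  d(3*w*y - w*z - z^2) includes (∂/∂y)(3*w*y - w*z - z^2) dy = (3*w) dy, which multiplied by dx ∧ dz gives (-3*w) dx ∧ dy ∧ dz
  d(3*w*y - w*z - z^2) includes (∂/∂w)(3*w*y - w*z - z^2) dw = (3*y - z) dw, which multiplied by dx ∧ dz gives (3*y - z) dx ∧ dz ∧ dw
  d(x*y) includes (∂/∂x)(x*y) dx = (y) dx, which multiplied by dy ∧ dz gives (y) dx ∧ dy ∧ dz
  d(x) includes (∂/∂x)(x) dx = (1) dx, which multiplied by dz ∧ dw gives (1) dx ∧ dz ∧ dw
Collecting like 3-forms: d(omega) = (-3*w + y + 4*z) dx ∧ dy ∧ dz + (3*y - z + 1) dx ∧ dz ∧ dw.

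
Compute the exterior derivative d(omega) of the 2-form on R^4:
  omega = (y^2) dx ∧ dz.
d(omega) = (-2*y) dx ∧ dy ∧ dz

For a 2-form omega = sum_{i<j} g_{ij} dx_i ∧ dx_j, the exterior derivative is
  d(omega) = sum_{i<j} d(g_{ij}) ∧ dx_i ∧ dx_j = sum_{i<j, k} (∂g_{ij}/∂x_k) dx_k ∧ dx_i ∧ dx_j.
Expand each term, using dx_k ∧ dx_i ∧ dx_j = sgn(permutation) dx_{(a)} ∧ dx_{(b)} ∧ dx_{(c)} with (a < b < c) sorted:
  d(y^2) includes (∂/∂y)(y^2) dy = (2*y) dy, which multiplied by dx ∧ dz gives (-2*y) dx ∧ dy ∧ dz
Collecting like 3-forms: d(omega) = (-2*y) dx ∧ dy ∧ dz.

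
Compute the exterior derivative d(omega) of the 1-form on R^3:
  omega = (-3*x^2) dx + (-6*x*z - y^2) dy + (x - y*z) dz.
d(omega) = (-6*z) dx ∧ dy + (1) dx ∧ dz + (6*x - z) dy ∧ dz

For a 1-form omega = sum_i f_i dx_i, the exterior derivative is
  d(omega) = sum_{i < j} (∂f_j/∂x_i - ∂f_i/∂x_j) dx_i ∧ dx_j.
  coefficient of dx ∧ dy: ∂f_2/∂x - ∂f_1/∂y = ∂(-6*x*z - y^2)/∂x - ∂(-3*x^2)/∂y = -6*z
  coefficient of dx ∧ dz: ∂f_3/∂x - ∂f_1/∂z = ∂(x - y*z)/∂x - ∂(-3*x^2)/∂z = 1
  coefficient of dy ∧ dz: ∂f_3/∂y - ∂f_2/∂z = ∂(x - y*z)/∂y - ∂(-6*x*z - y^2)/∂z = 6*x - z
Assembling: d(omega) = (-6*z) dx ∧ dy + (1) dx ∧ dz + (6*x - z) dy ∧ dz.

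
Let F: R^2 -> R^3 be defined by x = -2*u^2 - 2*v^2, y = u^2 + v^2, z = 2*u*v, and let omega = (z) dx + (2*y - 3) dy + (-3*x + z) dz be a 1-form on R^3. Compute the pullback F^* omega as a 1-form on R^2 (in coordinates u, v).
F^* omega = (4*u^3 + 4*u^2*v + 8*u*v^2 - 6*u + 12*v^3) du + (12*u^3 + 8*u^2*v + 4*u*v^2 + 4*v^3 - 6*v) dv

Using F^*(f dg) = (f ∘ F) d(g ∘ F), substitute each coordinate x_i by F_i(u, v) in f_i, and replace dx_i by d F_i = (∂F_i/∂u) du + (∂F_i/∂v) dv.
  For the x component: f_1(F) = 2*u*v; d F_1 = (-4*u) du + (-4*v) dv
  For the y component: f_2(F) = 2*u^2 + 2*v^2 - 3; d F_2 = (2*u) du + (2*v) dv
  For the z component: f_3(F) = 6*u^2 + 2*u*v + 6*v^2; d F_3 = (2*v) du + (2*u) dv
Combining and collecting du, dv coefficients:
  coeff of du: 4*u^3 + 4*u^2*v + 8*u*v^2 - 6*u + 12*v^3
  coeff of dv: 12*u^3 + 8*u^2*v + 4*u*v^2 + 4*v^3 - 6*v
F^* omega = (4*u^3 + 4*u^2*v + 8*u*v^2 - 6*u + 12*v^3) du + (12*u^3 + 8*u^2*v + 4*u*v^2 + 4*v^3 - 6*v) dv.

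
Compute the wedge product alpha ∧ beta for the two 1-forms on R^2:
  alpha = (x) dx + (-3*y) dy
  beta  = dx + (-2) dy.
alpha ∧ beta = (-2*x + 3*y) dx ∧ dy

Distribute the wedge, using dx_i ∧ dx_j = -dx_j ∧ dx_i and dx_i ∧ dx_i = 0. For each pair (i, j) with i < j, the coefficient of dx_i ∧ dx_j in alpha ∧ beta is (alpha_i * beta_j - alpha_j * beta_i). Collecting: alpha ∧ beta = (-2*x + 3*y) dx ∧ dy.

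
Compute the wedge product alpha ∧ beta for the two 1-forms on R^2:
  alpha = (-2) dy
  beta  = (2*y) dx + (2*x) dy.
alpha ∧ beta = (4*y) dx ∧ dy

Distribute the wedge, using dx_i ∧ dx_j = -dx_j ∧ dx_i and dx_i ∧ dx_i = 0. For each pair (i, j) with i < j, the coefficient of dx_i ∧ dx_j in alpha ∧ beta is (alpha_i * beta_j - alpha_j * beta_i). Collecting: alpha ∧ beta = (4*y) dx ∧ dy.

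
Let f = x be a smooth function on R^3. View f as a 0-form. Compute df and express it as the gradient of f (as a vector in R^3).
df = (1) dx + (0) dy + (0) dz; grad f = (1, 0, 0)

For a 0-form f, d f = (∂f/∂x) dx + (∂f/∂y) dy + (∂f/∂z) dz. The components of the vector representation are exactly the entries of grad f in Cartesian coordinates:
  ∂f/∂x = 1
  ∂f/∂y = 0
  ∂f/∂z = 0.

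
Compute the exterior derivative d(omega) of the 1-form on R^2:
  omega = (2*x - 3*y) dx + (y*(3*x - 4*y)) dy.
d(omega) = (3*y + 3) dx ∧ dy

For a 1-form omega = sum_i f_i dx_i, the exterior derivative is
  d(omega) = sum_{i < j} (∂f_j/∂x_i - ∂f_i/∂x_j) dx_i ∧ dx_j.
  coefficient of dx ∧ dy: ∂f_2/∂x - ∂f_1/∂y = ∂(y*(3*x - 4*y))/∂x - ∂(2*x - 3*y)/∂y = 3*y + 3
Assembling: d(omega) = (3*y + 3) dx ∧ dy.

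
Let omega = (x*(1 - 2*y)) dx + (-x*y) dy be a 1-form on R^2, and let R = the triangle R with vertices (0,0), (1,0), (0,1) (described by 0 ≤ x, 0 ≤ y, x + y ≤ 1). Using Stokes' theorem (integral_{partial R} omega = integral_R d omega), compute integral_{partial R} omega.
integral_(partial R) omega = 1/6

Stokes: integral_partial_R omega = integral_R d omega with d omega = (∂Q/∂x - ∂P/∂y) dx ∧ dy.
  ∂Q/∂x = -y
  ∂P/∂y = -2*x
  integrand = ∂Q/∂x - ∂P/∂y = 2*x - y.
Integrating over R: integral_0^1 integral_0^{1-x} (2*x - y) dy dx = 1/6.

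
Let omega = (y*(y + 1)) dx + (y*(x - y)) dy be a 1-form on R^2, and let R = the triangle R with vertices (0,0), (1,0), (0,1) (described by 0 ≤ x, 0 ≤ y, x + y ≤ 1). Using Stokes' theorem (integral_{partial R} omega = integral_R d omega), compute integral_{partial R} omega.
integral_(partial R) omega = -2/3

Stokes: integral_partial_R omega = integral_R d omega with d omega = (∂Q/∂x - ∂P/∂y) dx ∧ dy.
  ∂Q/∂x = y
  ∂P/∂y = 2*y + 1
  integrand = ∂Q/∂x - ∂P/∂y = -y - 1.
Integrating over R: integral_0^1 integral_0^{1-x} (-y - 1) dy dx = -2/3.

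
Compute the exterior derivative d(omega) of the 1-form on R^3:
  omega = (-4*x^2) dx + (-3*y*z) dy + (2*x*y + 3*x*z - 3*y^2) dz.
d(omega) = (2*y + 3*z) dx ∧ dz + (2*x - 3*y) dy ∧ dz

For a 1-form omega = sum_i f_i dx_i, the exterior derivative is
  d(omega) = sum_{i < j} (∂f_j/∂x_i - ∂f_i/∂x_j) dx_i ∧ dx_j.
  coefficient of dx ∧ dz: ∂f_3/∂x - ∂f_1/∂z = ∂(2*x*y + 3*x*z - 3*y^2)/∂x - ∂(-4*x^2)/∂z = 2*y + 3*z
  coefficient of dy ∧ dz: ∂f_3/∂y - ∂f_2/∂z = ∂(2*x*y + 3*x*z - 3*y^2)/∂y - ∂(-3*y*z)/∂z = 2*x - 3*y
Assembling: d(omega) = (2*y + 3*z) dx ∧ dz + (2*x - 3*y) dy ∧ dz.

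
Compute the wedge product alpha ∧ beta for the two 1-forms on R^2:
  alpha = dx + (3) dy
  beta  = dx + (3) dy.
alpha ∧ beta = 0

Distribute the wedge, using dx_i ∧ dx_j = -dx_j ∧ dx_i and dx_i ∧ dx_i = 0. For each pair (i, j) with i < j, the coefficient of dx_i ∧ dx_j in alpha ∧ beta is (alpha_i * beta_j - alpha_j * beta_i). Collecting: alpha ∧ beta = 0.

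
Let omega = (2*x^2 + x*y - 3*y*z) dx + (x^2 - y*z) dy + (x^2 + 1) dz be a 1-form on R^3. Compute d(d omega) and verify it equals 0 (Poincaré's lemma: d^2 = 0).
d(d omega) = 0

Step 1: d omega = sum_{i<j} (∂f_j/∂x_i - ∂f_i/∂x_j) dx_i ∧ dx_j:
  coeff of dx ∧ dy: x + 3*z
  coeff of dx ∧ dz: 2*x + 3*y
  coeff of dy ∧ dz: y
Step 2: Apply d again to each 2-form coefficient. The only possible 3-form in R^3 is dx ∧ dy ∧ dz, with coefficient
  ∂(coeff of dy∧dz)/∂x - ∂(coeff of dx∧dz)/∂y + ∂(coeff of dx∧dy)/∂z
  = ∂/∂x (y) - ∂/∂y (2*x + 3*y) + ∂/∂z (x + 3*z).
Each of these terms simplifies to sums of mixed partials that cancel in pairs. The result is 0 (by equality of mixed partials for smooth functions — Schwarz / Clairaut).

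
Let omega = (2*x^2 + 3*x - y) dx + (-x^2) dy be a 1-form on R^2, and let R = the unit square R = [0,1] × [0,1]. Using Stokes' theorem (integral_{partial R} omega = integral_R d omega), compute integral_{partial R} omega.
integral_(partial R) omega = 0

Stokes: integral_partial_R omega = integral_R d omega with d omega = (∂Q/∂x - ∂P/∂y) dx ∧ dy.
  ∂Q/∂x = -2*x
  ∂P/∂y = -1
  integrand = ∂Q/∂x - ∂P/∂y = 1 - 2*x.
Integrating over R: integral_0^1 integral_0^1 (1 - 2*x) dx dy = 0.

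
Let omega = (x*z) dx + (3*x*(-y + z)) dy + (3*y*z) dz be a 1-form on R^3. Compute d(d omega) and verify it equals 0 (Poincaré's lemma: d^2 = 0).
d(d omega) = 0

Step 1: d omega = sum_{i<j} (∂f_j/∂x_i - ∂f_i/∂x_j) dx_i ∧ dx_j:
  coeff of dx ∧ dy: -3*y + 3*z
  coeff of dx ∧ dz: -x
  coeff of dy ∧ dz: -3*x + 3*z
Step 2: Apply d again to each 2-form coefficient. The only possible 3-form in R^3 is dx ∧ dy ∧ dz, with coefficient
  ∂(coeff of dy∧dz)/∂x - ∂(coeff of dx∧dz)/∂y + ∂(coeff of dx∧dy)/∂z
  = ∂/∂x (-3*x + 3*z) - ∂/∂y (-x) + ∂/∂z (-3*y + 3*z).
Each of these terms simplifies to sums of mixed partials that cancel in pairs. The result is 0 (by equality of mixed partials for smooth functions — Schwarz / Clairaut).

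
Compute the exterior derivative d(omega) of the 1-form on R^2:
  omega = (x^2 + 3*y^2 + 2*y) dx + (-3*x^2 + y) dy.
d(omega) = (-6*x - 6*y - 2) dx ∧ dy

For a 1-form omega = sum_i f_i dx_i, the exterior derivative is
  d(omega) = sum_{i < j} (∂f_j/∂x_i - ∂f_i/∂x_j) dx_i ∧ dx_j.
  coefficient of dx ∧ dy: ∂f_2/∂x - ∂f_1/∂y = ∂(-3*x^2 + y)/∂x - ∂(x^2 + 3*y^2 + 2*y)/∂y = -6*x - 6*y - 2
Assembling: d(omega) = (-6*x - 6*y - 2) dx ∧ dy.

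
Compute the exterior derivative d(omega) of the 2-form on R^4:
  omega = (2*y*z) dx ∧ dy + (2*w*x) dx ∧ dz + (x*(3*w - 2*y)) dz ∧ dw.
d(omega) = (2*y) dx ∧ dy ∧ dz + (3*w + 2*x - 2*y) dx ∧ dz ∧ dw + (-2*x) dy ∧ dz ∧ dw

For a 2-form omega = sum_{i<j} g_{ij} dx_i ∧ dx_j, the exterior derivative is
  d(omega) = sum_{i<j} d(g_{ij}) ∧ dx_i ∧ dx_j = sum_{i<j, k} (∂g_{ij}/∂x_k) dx_k ∧ dx_i ∧ dx_j.
Expand each term, using dx_k ∧ dx_i ∧ dx_j = sgn(permutation) dx_{(a)} ∧ dx_{(b)} ∧ dx_{(c)} with (a < b < c) sorted:
  d(2*y*z) includes (∂/∂z)(2*y*z) dz = (2*y) dz, which multiplied by dx ∧ dy gives (2*y) dx ∧ dy ∧ dz
  d(2*w*x) includes (∂/∂w)(2*w*x) dw = (2*x) dw, which multiplied by dx ∧ dz gives (2*x) dx ∧ dz ∧ dw
  d(x*(3*w - 2*y)) includes (∂/∂x)(x*(3*w - 2*y)) dx = (3*w - 2*y) dx, which multiplied by dz ∧ dw gives (3*w - 2*y) dx ∧ dz ∧ dw
  d(x*(3*w - 2*y)) includes (∂/∂y)(x*(3*w - 2*y)) dy = (-2*x) dy, which multiplied by dz ∧ dw gives (-2*x) dy ∧ dz ∧ dw
Collecting like 3-forms: d(omega) = (2*y) dx ∧ dy ∧ dz + (3*w + 2*x - 2*y) dx ∧ dz ∧ dw + (-2*x) dy ∧ dz ∧ dw.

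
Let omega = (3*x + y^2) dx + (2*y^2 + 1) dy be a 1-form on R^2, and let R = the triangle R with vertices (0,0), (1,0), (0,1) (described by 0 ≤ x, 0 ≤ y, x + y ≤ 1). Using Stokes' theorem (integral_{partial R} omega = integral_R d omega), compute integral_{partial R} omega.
integral_(partial R) omega = -1/3

Stokes: integral_partial_R omega = integral_R d omega with d omega = (∂Q/∂x - ∂P/∂y) dx ∧ dy.
  ∂Q/∂x = 0
  ∂P/∂y = 2*y
  integrand = ∂Q/∂x - ∂P/∂y = -2*y.
Integrating over R: integral_0^1 integral_0^{1-x} (-2*y) dy dx = -1/3.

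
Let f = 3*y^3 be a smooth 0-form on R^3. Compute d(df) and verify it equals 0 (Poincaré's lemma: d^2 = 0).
d(df) = 0

Step 1: df = sum_i (∂f/∂x_i) dx_i = (0) dx + (9*y^2) dy + (0) dz.
Step 2: Apply d again. Using the 1-form formula, the coefficient of dx ∧ dy in d(df) is ∂^2 f/∂x ∂y - ∂^2 f/∂y ∂x = (0) - (0) = 0 (equality of mixed partials for smooth f).
Similarly for dx ∧ dz and dy ∧ dz — all coefficients vanish. So d(df) = 0.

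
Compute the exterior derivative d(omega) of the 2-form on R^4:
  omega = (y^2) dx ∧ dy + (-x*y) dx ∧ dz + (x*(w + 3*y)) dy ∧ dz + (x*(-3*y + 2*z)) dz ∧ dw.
d(omega) = (w + x + 3*y) dx ∧ dy ∧ dz + (-2*x) dy ∧ dz ∧ dw + (-3*y + 2*z) dx ∧ dz ∧ dw

For a 2-form omega = sum_{i<j} g_{ij} dx_i ∧ dx_j, the exterior derivative is
  d(omega) = sum_{i<j} d(g_{ij}) ∧ dx_i ∧ dx_j = sum_{i<j, k} (∂g_{ij}/∂x_k) dx_k ∧ dx_i ∧ dx_j.
Expand each term, using dx_k ∧ dx_i ∧ dx_j = sgn(permutation) dx_{(a)} ∧ dx_{(b)} ∧ dx_{(c)} with (a < b < c) sorted:
  d(-x*y) includes (∂/∂y)(-x*y) dy = (-x) dy, which multiplied by dx ∧ dz gives (x) dx ∧ dy ∧ dz
  d(x*(w + 3*y)) includes (∂/∂x)(x*(w + 3*y)) dx = (w + 3*y) dx, which multiplied by dy ∧ dz gives (w + 3*y) dx ∧ dy ∧ dz
  d(x*(w + 3*y)) includes (∂/∂w)(x*(w + 3*y)) dw = (x) dw, which multiplied by dy ∧ dz gives (x) dy ∧ dz ∧ dw
  d(x*(-3*y + 2*z)) includes (∂/∂x)(x*(-3*y + 2*z)) dx = (-3*y + 2*z) dx, which multiplied by dz ∧ dw gives (-3*y + 2*z) dx ∧ dz ∧ dw
  d(x*(-3*y + 2*z)) includes (∂/∂y)(x*(-3*y + 2*z)) dy = (-3*x) dy, which multiplied by dz ∧ dw gives (-3*x) dy ∧ dz ∧ dw
Collecting like 3-forms: d(omega) = (w + x + 3*y) dx ∧ dy ∧ dz + (-2*x) dy ∧ dz ∧ dw + (-3*y + 2*z) dx ∧ dz ∧ dw.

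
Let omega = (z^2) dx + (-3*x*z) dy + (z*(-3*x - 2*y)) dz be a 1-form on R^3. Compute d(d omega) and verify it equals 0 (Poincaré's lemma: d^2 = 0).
d(d omega) = 0

Step 1: d omega = sum_{i<j} (∂f_j/∂x_i - ∂f_i/∂x_j) dx_i ∧ dx_j:
  coeff of dx ∧ dy: -3*z
  coeff of dx ∧ dz: -5*z
  coeff of dy ∧ dz: 3*x - 2*z
Step 2: Apply d again to each 2-form coefficient. The only possible 3-form in R^3 is dx ∧ dy ∧ dz, with coefficient
  ∂(coeff of dy∧dz)/∂x - ∂(coeff of dx∧dz)/∂y + ∂(coeff of dx∧dy)/∂z
  = ∂/∂x (3*x - 2*z) - ∂/∂y (-5*z) + ∂/∂z (-3*z).
Each of these terms simplifies to sums of mixed partials that cancel in pairs. The result is 0 (by equality of mixed partials for smooth functions — Schwarz / Clairaut).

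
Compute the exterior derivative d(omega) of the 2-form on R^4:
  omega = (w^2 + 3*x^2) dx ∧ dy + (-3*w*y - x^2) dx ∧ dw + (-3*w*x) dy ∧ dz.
d(omega) = (5*w) dx ∧ dy ∧ dw + (-3*w) dx ∧ dy ∧ dz + (-3*x) dy ∧ dz ∧ dw

For a 2-form omega = sum_{i<j} g_{ij} dx_i ∧ dx_j, the exterior derivative is
  d(omega) = sum_{i<j} d(g_{ij}) ∧ dx_i ∧ dx_j = sum_{i<j, k} (∂g_{ij}/∂x_k) dx_k ∧ dx_i ∧ dx_j.
Expand each term, using dx_k ∧ dx_i ∧ dx_j = sgn(permutation) dx_{(a)} ∧ dx_{(b)} ∧ dx_{(c)} with (a < b < c) sorted:
  d(w^2 + 3*x^2) includes (∂/∂w)(w^2 + 3*x^2) dw = (2*w) dw, which multiplied by dx ∧ dy gives (2*w) dx ∧ dy ∧ dw
  d(-3*w*y - x^2) includes (∂/∂y)(-3*w*y - x^2) dy = (-3*w) dy, which multiplied by dx ∧ dw gives (3*w) dx ∧ dy ∧ dw
  d(-3*w*x) includes (∂/∂x)(-3*w*x) dx = (-3*w) dx, which multiplied by dy ∧ dz gives (-3*w) dx ∧ dy ∧ dz
  d(-3*w*x) includes (∂/∂w)(-3*w*x) dw = (-3*x) dw, which multiplied by dy ∧ dz gives (-3*x) dy ∧ dz ∧ dw
Collecting like 3-forms: d(omega) = (5*w) dx ∧ dy ∧ dw + (-3*w) dx ∧ dy ∧ dz + (-3*x) dy ∧ dz ∧ dw.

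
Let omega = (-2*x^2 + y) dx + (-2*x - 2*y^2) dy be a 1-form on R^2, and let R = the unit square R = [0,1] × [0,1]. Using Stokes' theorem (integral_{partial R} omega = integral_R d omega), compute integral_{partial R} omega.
integral_(partial R) omega = -3

Stokes: integral_partial_R omega = integral_R d omega with d omega = (∂Q/∂x - ∂P/∂y) dx ∧ dy.
  ∂Q/∂x = -2
  ∂P/∂y = 1
  integrand = ∂Q/∂x - ∂P/∂y = -3.
Integrating over R: integral_0^1 integral_0^1 (-3) dx dy = -3.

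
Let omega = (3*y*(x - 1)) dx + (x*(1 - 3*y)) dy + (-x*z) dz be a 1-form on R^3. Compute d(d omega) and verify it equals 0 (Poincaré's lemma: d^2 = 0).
d(d omega) = 0

Step 1: d omega = sum_{i<j} (∂f_j/∂x_i - ∂f_i/∂x_j) dx_i ∧ dx_j:
  coeff of dx ∧ dy: -3*x - 3*y + 4
  coeff of dx ∧ dz: -z
  coeff of dy ∧ dz: 0
Step 2: Apply d again to each 2-form coefficient. The only possible 3-form in R^3 is dx ∧ dy ∧ dz, with coefficient
  ∂(coeff of dy∧dz)/∂x - ∂(coeff of dx∧dz)/∂y + ∂(coeff of dx∧dy)/∂z
  = ∂/∂x (0) - ∂/∂y (-z) + ∂/∂z (-3*x - 3*y + 4).
Each of these terms simplifies to sums of mixed partials that cancel in pairs. The result is 0 (by equality of mixed partials for smooth functions — Schwarz / Clairaut).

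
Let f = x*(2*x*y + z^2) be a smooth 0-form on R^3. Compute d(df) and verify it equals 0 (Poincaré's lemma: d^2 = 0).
d(df) = 0

Step 1: df = sum_i (∂f/∂x_i) dx_i = (4*x*y + z^2) dx + (2*x^2) dy + (2*x*z) dz.
Step 2: Apply d again. Using the 1-form formula, the coefficient of dx ∧ dy in d(df) is ∂^2 f/∂x ∂y - ∂^2 f/∂y ∂x = (4*x) - (4*x) = 0 (equality of mixed partials for smooth f).
Similarly for dx ∧ dz and dy ∧ dz — all coefficients vanish. So d(df) = 0.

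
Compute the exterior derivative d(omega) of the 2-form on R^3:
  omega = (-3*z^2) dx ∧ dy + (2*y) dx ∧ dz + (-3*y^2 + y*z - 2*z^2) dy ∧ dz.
d(omega) = (-6*z - 2) dx ∧ dy ∧ dz

For a 2-form omega = sum_{i<j} g_{ij} dx_i ∧ dx_j, the exterior derivative is
  d(omega) = sum_{i<j} d(g_{ij}) ∧ dx_i ∧ dx_j = sum_{i<j, k} (∂g_{ij}/∂x_k) dx_k ∧ dx_i ∧ dx_j.
Expand each term, using dx_k ∧ dx_i ∧ dx_j = sgn(permutation) dx_{(a)} ∧ dx_{(b)} ∧ dx_{(c)} with (a < b < c) sorted:
  d(-3*z^2) includes (∂/∂z)(-3*z^2) dz = (-6*z) dz, which multiplied by dx ∧ dy gives (-6*z) dx ∧ dy ∧ dz
  d(2*y) includes (∂/∂y)(2*y) dy = (2) dy, which multiplied by dx ∧ dz gives (-2) dx ∧ dy ∧ dz
Collecting like 3-forms: d(omega) = (-6*z - 2) dx ∧ dy ∧ dz.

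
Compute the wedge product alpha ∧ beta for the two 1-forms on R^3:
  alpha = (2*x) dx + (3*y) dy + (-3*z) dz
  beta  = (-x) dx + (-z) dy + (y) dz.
alpha ∧ beta = (x*(3*y - 2*z)) dx ∧ dy + (x*(2*y - 3*z)) dx ∧ dz + (3*y^2 - 3*z^2) dy ∧ dz

Distribute the wedge, using dx_i ∧ dx_j = -dx_j ∧ dx_i and dx_i ∧ dx_i = 0. For each pair (i, j) with i < j, the coefficient of dx_i ∧ dx_j in alpha ∧ beta is (alpha_i * beta_j - alpha_j * beta_i). Collecting: alpha ∧ beta = (x*(3*y - 2*z)) dx ∧ dy + (x*(2*y - 3*z)) dx ∧ dz + (3*y^2 - 3*z^2) dy ∧ dz.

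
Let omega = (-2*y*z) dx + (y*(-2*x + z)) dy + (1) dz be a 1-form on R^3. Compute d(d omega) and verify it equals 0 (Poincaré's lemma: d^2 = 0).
d(d omega) = 0

Step 1: d omega = sum_{i<j} (∂f_j/∂x_i - ∂f_i/∂x_j) dx_i ∧ dx_j:
  coeff of dx ∧ dy: -2*y + 2*z
  coeff of dx ∧ dz: 2*y
  coeff of dy ∧ dz: -y
Step 2: Apply d again to each 2-form coefficient. The only possible 3-form in R^3 is dx ∧ dy ∧ dz, with coefficient
  ∂(coeff of dy∧dz)/∂x - ∂(coeff of dx∧dz)/∂y + ∂(coeff of dx∧dy)/∂z
  = ∂/∂x (-y) - ∂/∂y (2*y) + ∂/∂z (-2*y + 2*z).
Each of these terms simplifies to sums of mixed partials that cancel in pairs. The result is 0 (by equality of mixed partials for smooth functions — Schwarz / Clairaut).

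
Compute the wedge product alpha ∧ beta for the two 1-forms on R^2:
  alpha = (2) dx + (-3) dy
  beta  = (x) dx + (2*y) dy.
alpha ∧ beta = (3*x + 4*y) dx ∧ dy

Distribute the wedge, using dx_i ∧ dx_j = -dx_j ∧ dx_i and dx_i ∧ dx_i = 0. For each pair (i, j) with i < j, the coefficient of dx_i ∧ dx_j in alpha ∧ beta is (alpha_i * beta_j - alpha_j * beta_i). Collecting: alpha ∧ beta = (3*x + 4*y) dx ∧ dy.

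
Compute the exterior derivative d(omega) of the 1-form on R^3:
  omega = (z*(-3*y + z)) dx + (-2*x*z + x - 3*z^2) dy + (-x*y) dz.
d(omega) = (z + 1) dx ∧ dy + (2*y - 2*z) dx ∧ dz + (x + 6*z) dy ∧ dz

For a 1-form omega = sum_i f_i dx_i, the exterior derivative is
  d(omega) = sum_{i < j} (∂f_j/∂x_i - ∂f_i/∂x_j) dx_i ∧ dx_j.
  coefficient of dx ∧ dy: ∂f_2/∂x - ∂f_1/∂y = ∂(-2*x*z + x - 3*z^2)/∂x - ∂(z*(-3*y + z))/∂y = z + 1
  coefficient of dx ∧ dz: ∂f_3/∂x - ∂f_1/∂z = ∂(-x*y)/∂x - ∂(z*(-3*y + z))/∂z = 2*y - 2*z
  coefficient of dy ∧ dz: ∂f_3/∂y - ∂f_2/∂z = ∂(-x*y)/∂y - ∂(-2*x*z + x - 3*z^2)/∂z = x + 6*z
Assembling: d(omega) = (z + 1) dx ∧ dy + (2*y - 2*z) dx ∧ dz + (x + 6*z) dy ∧ dz.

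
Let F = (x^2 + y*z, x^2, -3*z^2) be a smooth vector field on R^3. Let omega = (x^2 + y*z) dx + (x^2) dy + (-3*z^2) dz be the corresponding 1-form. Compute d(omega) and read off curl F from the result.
d(omega) = (0) dy ∧ dz + (y) dz ∧ dx + (2*x - z) dx ∧ dy; curl F = (0, y, 2*x - z)

d omega = sum_{i<j} (∂f_j/∂x_i - ∂f_i/∂x_j) dx_i ∧ dx_j. Under the identification (dy ∧ dz, dz ∧ dx, dx ∧ dy) ↔ (e_x, e_y, e_z), the coefficients are exactly the components of curl F. Compute:
  ∂R/∂y - ∂Q/∂z = (0) - (0) = 0
  ∂P/∂z - ∂R/∂x = (y) - (0) = y
  ∂Q/∂x - ∂P/∂y = (2*x) - (z) = 2*x - z.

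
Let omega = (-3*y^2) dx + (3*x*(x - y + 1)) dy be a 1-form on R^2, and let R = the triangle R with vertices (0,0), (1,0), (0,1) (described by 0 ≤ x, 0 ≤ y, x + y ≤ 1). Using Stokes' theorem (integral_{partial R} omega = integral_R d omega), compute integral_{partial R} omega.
integral_(partial R) omega = 3

Stokes: integral_partial_R omega = integral_R d omega with d omega = (∂Q/∂x - ∂P/∂y) dx ∧ dy.
  ∂Q/∂x = 6*x - 3*y + 3
  ∂P/∂y = -6*y
  integrand = ∂Q/∂x - ∂P/∂y = 6*x + 3*y + 3.
Integrating over R: integral_0^1 integral_0^{1-x} (6*x + 3*y + 3) dy dx = 3.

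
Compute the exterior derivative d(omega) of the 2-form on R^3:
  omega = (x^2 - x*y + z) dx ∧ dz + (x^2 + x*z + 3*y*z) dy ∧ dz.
d(omega) = (3*x + z) dx ∧ dy ∧ dz

For a 2-form omega = sum_{i<j} g_{ij} dx_i ∧ dx_j, the exterior derivative is
  d(omega) = sum_{i<j} d(g_{ij}) ∧ dx_i ∧ dx_j = sum_{i<j, k} (∂g_{ij}/∂x_k) dx_k ∧ dx_i ∧ dx_j.
Expand each term, using dx_k ∧ dx_i ∧ dx_j = sgn(permutation) dx_{(a)} ∧ dx_{(b)} ∧ dx_{(c)} with (a < b < c) sorted:
  d(x^2 - x*y + z) includes (∂/∂y)(x^2 - x*y + z) dy = (-x) dy, which multiplied by dx ∧ dz gives (x) dx ∧ dy ∧ dz
  d(x^2 + x*z + 3*y*z) includes (∂/∂x)(x^2 + x*z + 3*y*z) dx = (2*x + z) dx, which multiplied by dy ∧ dz gives (2*x + z) dx ∧ dy ∧ dz
Collecting like 3-forms: d(omega) = (3*x + z) dx ∧ dy ∧ dz.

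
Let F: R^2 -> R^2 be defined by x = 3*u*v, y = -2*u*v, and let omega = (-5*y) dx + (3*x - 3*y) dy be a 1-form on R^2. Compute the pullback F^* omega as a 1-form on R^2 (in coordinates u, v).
F^* omega = 0

Using F^*(f dg) = (f ∘ F) d(g ∘ F), substitute each coordinate x_i by F_i(u, v) in f_i, and replace dx_i by d F_i = (∂F_i/∂u) du + (∂F_i/∂v) dv.
  For the x component: f_1(F) = 10*u*v; d F_1 = (3*v) du + (3*u) dv
  For the y component: f_2(F) = 15*u*v; d F_2 = (-2*v) du + (-2*u) dv
Combining and collecting du, dv coefficients:
  coeff of du: 0
  coeff of dv: 0
F^* omega = 0.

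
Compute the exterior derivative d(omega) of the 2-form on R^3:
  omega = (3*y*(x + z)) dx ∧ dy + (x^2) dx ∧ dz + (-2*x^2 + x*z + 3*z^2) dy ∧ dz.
d(omega) = (-4*x + 3*y + z) dx ∧ dy ∧ dz

For a 2-form omega = sum_{i<j} g_{ij} dx_i ∧ dx_j, the exterior derivative is
  d(omega) = sum_{i<j} d(g_{ij}) ∧ dx_i ∧ dx_j = sum_{i<j, k} (∂g_{ij}/∂x_k) dx_k ∧ dx_i ∧ dx_j.
Expand each term, using dx_k ∧ dx_i ∧ dx_j = sgn(permutation) dx_{(a)} ∧ dx_{(b)} ∧ dx_{(c)} with (a < b < c) sorted:
  d(3*y*(x + z)) includes (∂/∂z)(3*y*(x + z)) dz = (3*y) dz, which multiplied by dx ∧ dy gives (3*y) dx ∧ dy ∧ dz
  d(-2*x^2 + x*z + 3*z^2) includes (∂/∂x)(-2*x^2 + x*z + 3*z^2) dx = (-4*x + z) dx, which multiplied by dy ∧ dz gives (-4*x + z) dx ∧ dy ∧ dz
Collecting like 3-forms: d(omega) = (-4*x + 3*y + z) dx ∧ dy ∧ dz.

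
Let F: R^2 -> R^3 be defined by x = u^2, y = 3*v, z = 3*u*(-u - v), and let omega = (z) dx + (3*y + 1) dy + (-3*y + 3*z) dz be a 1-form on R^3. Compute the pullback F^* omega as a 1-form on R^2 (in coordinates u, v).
F^* omega = (48*u^3 + 75*u^2*v + 27*u*v^2 + 54*u*v + 27*v^2) du + (27*u^3 + 27*u^2*v + 27*u*v + 27*v + 3) dv

Using F^*(f dg) = (f ∘ F) d(g ∘ F), substitute each coordinate x_i by F_i(u, v) in f_i, and replace dx_i by d F_i = (∂F_i/∂u) du + (∂F_i/∂v) dv.
  For the x component: f_1(F) = 3*u*(-u - v); d F_1 = (2*u) du + (0) dv
  For the y component: f_2(F) = 9*v + 1; d F_2 = (0) du + (3) dv
  For the z component: f_3(F) = -9*u^2 - 9*u*v - 9*v; d F_3 = (-6*u - 3*v) du + (-3*u) dv
Combining and collecting du, dv coefficients:
  coeff of du: 48*u^3 + 75*u^2*v + 27*u*v^2 + 54*u*v + 27*v^2
  coeff of dv: 27*u^3 + 27*u^2*v + 27*u*v + 27*v + 3
F^* omega = (48*u^3 + 75*u^2*v + 27*u*v^2 + 54*u*v + 27*v^2) du + (27*u^3 + 27*u^2*v + 27*u*v + 27*v + 3) dv.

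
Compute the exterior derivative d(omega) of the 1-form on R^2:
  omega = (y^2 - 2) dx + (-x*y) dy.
d(omega) = (-3*y) dx ∧ dy

For a 1-form omega = sum_i f_i dx_i, the exterior derivative is
  d(omega) = sum_{i < j} (∂f_j/∂x_i - ∂f_i/∂x_j) dx_i ∧ dx_j.
  coefficient of dx ∧ dy: ∂f_2/∂x - ∂f_1/∂y = ∂(-x*y)/∂x - ∂(y^2 - 2)/∂y = -3*y
Assembling: d(omega) = (-3*y) dx ∧ dy.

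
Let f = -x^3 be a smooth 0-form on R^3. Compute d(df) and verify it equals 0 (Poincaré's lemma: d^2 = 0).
d(df) = 0

Step 1: df = sum_i (∂f/∂x_i) dx_i = (-3*x^2) dx + (0) dy + (0) dz.
Step 2: Apply d again. Using the 1-form formula, the coefficient of dx ∧ dy in d(df) is ∂^2 f/∂x ∂y - ∂^2 f/∂y ∂x = (0) - (0) = 0 (equality of mixed partials for smooth f).
Similarly for dx ∧ dz and dy ∧ dz — all coefficients vanish. So d(df) = 0.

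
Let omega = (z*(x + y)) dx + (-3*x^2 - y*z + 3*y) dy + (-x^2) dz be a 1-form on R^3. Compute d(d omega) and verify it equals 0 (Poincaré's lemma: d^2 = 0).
d(d omega) = 0

Step 1: d omega = sum_{i<j} (∂f_j/∂x_i - ∂f_i/∂x_j) dx_i ∧ dx_j:
  coeff of dx ∧ dy: -6*x - z
  coeff of dx ∧ dz: -3*x - y
  coeff of dy ∧ dz: y
Step 2: Apply d again to each 2-form coefficient. The only possible 3-form in R^3 is dx ∧ dy ∧ dz, with coefficient
  ∂(coeff of dy∧dz)/∂x - ∂(coeff of dx∧dz)/∂y + ∂(coeff of dx∧dy)/∂z
  = ∂/∂x (y) - ∂/∂y (-3*x - y) + ∂/∂z (-6*x - z).
Each of these terms simplifies to sums of mixed partials that cancel in pairs. The result is 0 (by equality of mixed partials for smooth functions — Schwarz / Clairaut).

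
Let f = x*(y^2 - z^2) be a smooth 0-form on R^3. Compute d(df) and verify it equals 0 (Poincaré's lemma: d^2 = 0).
d(df) = 0

Step 1: df = sum_i (∂f/∂x_i) dx_i = (y^2 - z^2) dx + (2*x*y) dy + (-2*x*z) dz.
Step 2: Apply d again. Using the 1-form formula, the coefficient of dx ∧ dy in d(df) is ∂^2 f/∂x ∂y - ∂^2 f/∂y ∂x = (2*y) - (2*y) = 0 (equality of mixed partials for smooth f).
Similarly for dx ∧ dz and dy ∧ dz — all coefficients vanish. So d(df) = 0.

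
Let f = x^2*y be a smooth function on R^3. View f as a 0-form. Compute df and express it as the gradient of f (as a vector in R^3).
df = (2*x*y) dx + (x^2) dy + (0) dz; grad f = (2*x*y, x^2, 0)

For a 0-form f, d f = (∂f/∂x) dx + (∂f/∂y) dy + (∂f/∂z) dz. The components of the vector representation are exactly the entries of grad f in Cartesian coordinates:
  ∂f/∂x = 2*x*y
  ∂f/∂y = x^2
  ∂f/∂z = 0.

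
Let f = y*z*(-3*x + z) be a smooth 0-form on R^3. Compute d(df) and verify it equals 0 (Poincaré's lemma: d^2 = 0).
d(df) = 0

Step 1: df = sum_i (∂f/∂x_i) dx_i = (-3*y*z) dx + (z*(-3*x + z)) dy + (y*(-3*x + 2*z)) dz.
Step 2: Apply d again. Using the 1-form formula, the coefficient of dx ∧ dy in d(df) is ∂^2 f/∂x ∂y - ∂^2 f/∂y ∂x = (-3*z) - (-3*z) = 0 (equality of mixed partials for smooth f).
Similarly for dx ∧ dz and dy ∧ dz — all coefficients vanish. So d(df) = 0.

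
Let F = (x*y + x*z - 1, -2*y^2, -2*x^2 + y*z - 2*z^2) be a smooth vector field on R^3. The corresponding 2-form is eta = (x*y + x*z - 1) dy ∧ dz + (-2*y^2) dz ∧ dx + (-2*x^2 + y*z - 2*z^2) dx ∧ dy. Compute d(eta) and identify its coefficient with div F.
d(eta) = (-2*y - 3*z) dx ∧ dy ∧ dz; div F = -2*y - 3*z

For a 2-form in R^3 of the form above, applying d gives a 3-form with coefficient ∂P/∂x + ∂Q/∂y + ∂R/∂z:
  ∂P/∂x = y + z
  ∂Q/∂y = -4*y
  ∂R/∂z = y - 4*z
Sum = -2*y - 3*z, which is exactly div F.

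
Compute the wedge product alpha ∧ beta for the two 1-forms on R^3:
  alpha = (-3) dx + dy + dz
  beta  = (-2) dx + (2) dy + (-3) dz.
alpha ∧ beta = (-4) dx ∧ dy + (11) dx ∧ dz + (-5) dy ∧ dz

Distribute the wedge, using dx_i ∧ dx_j = -dx_j ∧ dx_i and dx_i ∧ dx_i = 0. For each pair (i, j) with i < j, the coefficient of dx_i ∧ dx_j in alpha ∧ beta is (alpha_i * beta_j - alpha_j * beta_i). Collecting: alpha ∧ beta = (-4) dx ∧ dy + (11) dx ∧ dz + (-5) dy ∧ dz.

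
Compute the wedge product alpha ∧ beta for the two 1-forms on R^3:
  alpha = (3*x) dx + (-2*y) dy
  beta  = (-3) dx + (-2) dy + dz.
alpha ∧ beta = (-6*x - 6*y) dx ∧ dy + (3*x) dx ∧ dz + (-2*y) dy ∧ dz

Distribute the wedge, using dx_i ∧ dx_j = -dx_j ∧ dx_i and dx_i ∧ dx_i = 0. For each pair (i, j) with i < j, the coefficient of dx_i ∧ dx_j in alpha ∧ beta is (alpha_i * beta_j - alpha_j * beta_i). Collecting: alpha ∧ beta = (-6*x - 6*y) dx ∧ dy + (3*x) dx ∧ dz + (-2*y) dy ∧ dz.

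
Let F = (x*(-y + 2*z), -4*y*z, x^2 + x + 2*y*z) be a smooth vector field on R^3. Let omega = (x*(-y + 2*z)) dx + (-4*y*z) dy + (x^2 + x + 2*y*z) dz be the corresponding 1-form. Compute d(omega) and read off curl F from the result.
d(omega) = (4*y + 2*z) dy ∧ dz + (-1) dz ∧ dx + (x) dx ∧ dy; curl F = (4*y + 2*z, -1, x)

d omega = sum_{i<j} (∂f_j/∂x_i - ∂f_i/∂x_j) dx_i ∧ dx_j. Under the identification (dy ∧ dz, dz ∧ dx, dx ∧ dy) ↔ (e_x, e_y, e_z), the coefficients are exactly the components of curl F. Compute:
  ∂R/∂y - ∂Q/∂z = (2*z) - (-4*y) = 4*y + 2*z
  ∂P/∂z - ∂R/∂x = (2*x) - (2*x + 1) = -1
  ∂Q/∂x - ∂P/∂y = (0) - (-x) = x.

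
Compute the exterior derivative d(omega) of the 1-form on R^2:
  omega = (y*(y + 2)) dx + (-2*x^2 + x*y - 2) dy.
d(omega) = (-4*x - y - 2) dx ∧ dy

For a 1-form omega = sum_i f_i dx_i, the exterior derivative is
  d(omega) = sum_{i < j} (∂f_j/∂x_i - ∂f_i/∂x_j) dx_i ∧ dx_j.
  coefficient of dx ∧ dy: ∂f_2/∂x - ∂f_1/∂y = ∂(-2*x^2 + x*y - 2)/∂x - ∂(y*(y + 2))/∂y = -4*x - y - 2
Assembling: d(omega) = (-4*x - y - 2) dx ∧ dy.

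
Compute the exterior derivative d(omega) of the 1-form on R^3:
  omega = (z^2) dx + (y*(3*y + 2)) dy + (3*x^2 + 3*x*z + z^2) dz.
d(omega) = (6*x + z) dx ∧ dz

For a 1-form omega = sum_i f_i dx_i, the exterior derivative is
  d(omega) = sum_{i < j} (∂f_j/∂x_i - ∂f_i/∂x_j) dx_i ∧ dx_j.
  coefficient of dx ∧ dz: ∂f_3/∂x - ∂f_1/∂z = ∂(3*x^2 + 3*x*z + z^2)/∂x - ∂(z^2)/∂z = 6*x + z
Assembling: d(omega) = (6*x + z) dx ∧ dz.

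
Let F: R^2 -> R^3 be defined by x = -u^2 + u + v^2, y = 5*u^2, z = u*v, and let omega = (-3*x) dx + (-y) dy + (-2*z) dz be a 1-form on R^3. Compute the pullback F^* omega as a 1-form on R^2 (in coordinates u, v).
F^* omega = (-56*u^3 + 9*u^2 + 4*u*v^2 - 3*u - 3*v^2) du + (2*v*(2*u^2 - 3*u - 3*v^2)) dv

Using F^*(f dg) = (f ∘ F) d(g ∘ F), substitute each coordinate x_i by F_i(u, v) in f_i, and replace dx_i by d F_i = (∂F_i/∂u) du + (∂F_i/∂v) dv.
  For the x component: f_1(F) = 3*u^2 - 3*u - 3*v^2; d F_1 = (1 - 2*u) du + (2*v) dv
  For the y component: f_2(F) = -5*u^2; d F_2 = (10*u) du + (0) dv
  For the z component: f_3(F) = -2*u*v; d F_3 = (v) du + (u) dv
Combining and collecting du, dv coefficients:
  coeff of du: -56*u^3 + 9*u^2 + 4*u*v^2 - 3*u - 3*v^2
  coeff of dv: 2*v*(2*u^2 - 3*u - 3*v^2)
F^* omega = (-56*u^3 + 9*u^2 + 4*u*v^2 - 3*u - 3*v^2) du + (2*v*(2*u^2 - 3*u - 3*v^2)) dv.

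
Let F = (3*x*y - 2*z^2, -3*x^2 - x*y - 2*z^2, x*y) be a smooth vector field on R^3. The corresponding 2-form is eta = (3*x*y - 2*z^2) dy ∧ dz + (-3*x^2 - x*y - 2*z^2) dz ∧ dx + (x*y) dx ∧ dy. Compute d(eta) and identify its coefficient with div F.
d(eta) = (-x + 3*y) dx ∧ dy ∧ dz; div F = -x + 3*y

For a 2-form in R^3 of the form above, applying d gives a 3-form with coefficient ∂P/∂x + ∂Q/∂y + ∂R/∂z:
  ∂P/∂x = 3*y
  ∂Q/∂y = -x
  ∂R/∂z = 0
Sum = -x + 3*y, which is exactly div F.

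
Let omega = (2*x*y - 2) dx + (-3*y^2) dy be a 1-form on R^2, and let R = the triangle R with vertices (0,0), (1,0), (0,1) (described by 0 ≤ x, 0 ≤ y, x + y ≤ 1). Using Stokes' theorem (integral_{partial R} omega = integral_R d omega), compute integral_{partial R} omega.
integral_(partial R) omega = -1/3

Stokes: integral_partial_R omega = integral_R d omega with d omega = (∂Q/∂x - ∂P/∂y) dx ∧ dy.
  ∂Q/∂x = 0
  ∂P/∂y = 2*x
  integrand = ∂Q/∂x - ∂P/∂y = -2*x.
Integrating over R: integral_0^1 integral_0^{1-x} (-2*x) dy dx = -1/3.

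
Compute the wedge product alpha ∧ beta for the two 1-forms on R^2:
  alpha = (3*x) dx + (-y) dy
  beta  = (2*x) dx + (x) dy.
alpha ∧ beta = (x*(3*x + 2*y)) dx ∧ dy

Distribute the wedge, using dx_i ∧ dx_j = -dx_j ∧ dx_i and dx_i ∧ dx_i = 0. For each pair (i, j) with i < j, the coefficient of dx_i ∧ dx_j in alpha ∧ beta is (alpha_i * beta_j - alpha_j * beta_i). Collecting: alpha ∧ beta = (x*(3*x + 2*y)) dx ∧ dy.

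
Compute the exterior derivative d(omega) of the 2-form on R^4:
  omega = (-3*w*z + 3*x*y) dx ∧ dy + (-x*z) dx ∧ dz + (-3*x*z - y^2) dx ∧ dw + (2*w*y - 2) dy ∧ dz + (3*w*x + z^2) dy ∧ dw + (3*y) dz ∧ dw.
d(omega) = (-3*w) dx ∧ dy ∧ dz + (3*w + 2*y - 3*z) dx ∧ dy ∧ dw + (3*x) dx ∧ dz ∧ dw + (2*y - 2*z + 3) dy ∧ dz ∧ dw

For a 2-form omega = sum_{i<j} g_{ij} dx_i ∧ dx_j, the exterior derivative is
  d(omega) = sum_{i<j} d(g_{ij}) ∧ dx_i ∧ dx_j = sum_{i<j, k} (∂g_{ij}/∂x_k) dx_k ∧ dx_i ∧ dx_j.
Expand each term, using dx_k ∧ dx_i ∧ dx_j = sgn(permutation) dx_{(a)} ∧ dx_{(b)} ∧ dx_{(c)} with (a < b < c) sorted:
  d(-3*w*z + 3*x*y) includes (∂/∂z)(-3*w*z + 3*x*y) dz = (-3*w) dz, which multiplied by dx ∧ dy gives (-3*w) dx ∧ dy ∧ dz
  d(-3*w*z + 3*x*y) includes (∂/∂w)(-3*w*z + 3*x*y) dw = (-3*z) dw, which multiplied by dx ∧ dy gives (-3*z) dx ∧ dy ∧ dw
  d(-3*x*z - y^2) includes (∂/∂y)(-3*x*z - y^2) dy = (-2*y) dy, which multiplied by dx ∧ dw gives (2*y) dx ∧ dy ∧ dw
  d(-3*x*z - y^2) includes (∂/∂z)(-3*x*z - y^2) dz = (-3*x) dz, which multiplied by dx ∧ dw gives (3*x) dx ∧ dz ∧ dw
  d(2*w*y - 2) includes (∂/∂w)(2*w*y - 2) dw = (2*y) dw, which multiplied by dy ∧ dz gives (2*y) dy ∧ dz ∧ dw
  d(3*w*x + z^2) includes (∂/∂x)(3*w*x + z^2) dx = (3*w) dx, which multiplied by dy ∧ dw gives (3*w) dx ∧ dy ∧ dw
  d(3*w*x + z^2) includes (∂/∂z)(3*w*x + z^2) dz = (2*z) dz, which multiplied by dy ∧ dw gives (-2*z) dy ∧ dz ∧ dw
  d(3*y) includes (∂/∂y)(3*y) dy = (3) dy, which multiplied by dz ∧ dw gives (3) dy ∧ dz ∧ dw
Collecting like 3-forms: d(omega) = (-3*w) dx ∧ dy ∧ dz + (3*w + 2*y - 3*z) dx ∧ dy ∧ dw + (3*x) dx ∧ dz ∧ dw + (2*y - 2*z + 3) dy ∧ dz ∧ dw.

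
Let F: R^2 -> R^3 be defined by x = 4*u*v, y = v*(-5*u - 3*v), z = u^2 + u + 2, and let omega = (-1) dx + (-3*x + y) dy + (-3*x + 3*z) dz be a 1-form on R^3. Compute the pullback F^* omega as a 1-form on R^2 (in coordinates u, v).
F^* omega = (6*u^3 - 24*u^2*v + 9*u^2 + 85*u*v^2 - 12*u*v + 15*u + 15*v^3 - 4*v + 6) du + (85*u^2*v + 117*u*v^2 - 4*u + 18*v^3) dv

Using F^*(f dg) = (f ∘ F) d(g ∘ F), substitute each coordinate x_i by F_i(u, v) in f_i, and replace dx_i by d F_i = (∂F_i/∂u) du + (∂F_i/∂v) dv.
  For the x component: f_1(F) = -1; d F_1 = (4*v) du + (4*u) dv
  For the y component: f_2(F) = v*(-17*u - 3*v); d F_2 = (-5*v) du + (-5*u - 6*v) dv
  For the z component: f_3(F) = 3*u^2 - 12*u*v + 3*u + 6; d F_3 = (2*u + 1) du + (0) dv
Combining and collecting du, dv coefficients:
  coeff of du: 6*u^3 - 24*u^2*v + 9*u^2 + 85*u*v^2 - 12*u*v + 15*u + 15*v^3 - 4*v + 6
  coeff of dv: 85*u^2*v + 117*u*v^2 - 4*u + 18*v^3
F^* omega = (6*u^3 - 24*u^2*v + 9*u^2 + 85*u*v^2 - 12*u*v + 15*u + 15*v^3 - 4*v + 6) du + (85*u^2*v + 117*u*v^2 - 4*u + 18*v^3) dv.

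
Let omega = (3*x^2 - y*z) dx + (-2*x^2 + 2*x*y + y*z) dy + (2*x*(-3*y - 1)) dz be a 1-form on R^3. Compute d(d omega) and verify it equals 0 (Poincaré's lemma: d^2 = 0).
d(d omega) = 0

Step 1: d omega = sum_{i<j} (∂f_j/∂x_i - ∂f_i/∂x_j) dx_i ∧ dx_j:
  coeff of dx ∧ dy: -4*x + 2*y + z
  coeff of dx ∧ dz: -5*y - 2
  coeff of dy ∧ dz: -6*x - y
Step 2: Apply d again to each 2-form coefficient. The only possible 3-form in R^3 is dx ∧ dy ∧ dz, with coefficient
  ∂(coeff of dy∧dz)/∂x - ∂(coeff of dx∧dz)/∂y + ∂(coeff of dx∧dy)/∂z
  = ∂/∂x (-6*x - y) - ∂/∂y (-5*y - 2) + ∂/∂z (-4*x + 2*y + z).
Each of these terms simplifies to sums of mixed partials that cancel in pairs. The result is 0 (by equality of mixed partials for smooth functions — Schwarz / Clairaut).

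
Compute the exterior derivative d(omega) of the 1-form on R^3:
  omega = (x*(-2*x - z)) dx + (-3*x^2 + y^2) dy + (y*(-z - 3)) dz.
d(omega) = (-6*x) dx ∧ dy + (x) dx ∧ dz + (-z - 3) dy ∧ dz

For a 1-form omega = sum_i f_i dx_i, the exterior derivative is
  d(omega) = sum_{i < j} (∂f_j/∂x_i - ∂f_i/∂x_j) dx_i ∧ dx_j.
  coefficient of dx ∧ dy: ∂f_2/∂x - ∂f_1/∂y = ∂(-3*x^2 + y^2)/∂x - ∂(x*(-2*x - z))/∂y = -6*x
  coefficient of dx ∧ dz: ∂f_3/∂x - ∂f_1/∂z = ∂(y*(-z - 3))/∂x - ∂(x*(-2*x - z))/∂z = x
  coefficient of dy ∧ dz: ∂f_3/∂y - ∂f_2/∂z = ∂(y*(-z - 3))/∂y - ∂(-3*x^2 + y^2)/∂z = -z - 3
Assembling: d(omega) = (-6*x) dx ∧ dy + (x) dx ∧ dz + (-z - 3) dy ∧ dz.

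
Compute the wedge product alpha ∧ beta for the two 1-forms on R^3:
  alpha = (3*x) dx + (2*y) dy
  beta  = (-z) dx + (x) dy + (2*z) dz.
alpha ∧ beta = (3*x^2 + 2*y*z) dx ∧ dy + (6*x*z) dx ∧ dz + (4*y*z) dy ∧ dz

Distribute the wedge, using dx_i ∧ dx_j = -dx_j ∧ dx_i and dx_i ∧ dx_i = 0. For each pair (i, j) with i < j, the coefficient of dx_i ∧ dx_j in alpha ∧ beta is (alpha_i * beta_j - alpha_j * beta_i). Collecting: alpha ∧ beta = (3*x^2 + 2*y*z) dx ∧ dy + (6*x*z) dx ∧ dz + (4*y*z) dy ∧ dz.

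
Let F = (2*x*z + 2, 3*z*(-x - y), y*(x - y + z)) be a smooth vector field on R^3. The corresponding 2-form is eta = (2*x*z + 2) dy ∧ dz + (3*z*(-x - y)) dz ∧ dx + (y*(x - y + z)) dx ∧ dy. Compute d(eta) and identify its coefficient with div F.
d(eta) = (y - z) dx ∧ dy ∧ dz; div F = y - z

For a 2-form in R^3 of the form above, applying d gives a 3-form with coefficient ∂P/∂x + ∂Q/∂y + ∂R/∂z:
  ∂P/∂x = 2*z
  ∂Q/∂y = -3*z
  ∂R/∂z = y
Sum = y - z, which is exactly div F.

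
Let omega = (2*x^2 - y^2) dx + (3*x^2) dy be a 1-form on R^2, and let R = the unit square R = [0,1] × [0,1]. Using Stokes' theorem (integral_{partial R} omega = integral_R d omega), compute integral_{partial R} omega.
integral_(partial R) omega = 4

Stokes: integral_partial_R omega = integral_R d omega with d omega = (∂Q/∂x - ∂P/∂y) dx ∧ dy.
  ∂Q/∂x = 6*x
  ∂P/∂y = -2*y
  integrand = ∂Q/∂x - ∂P/∂y = 6*x + 2*y.
Integrating over R: integral_0^1 integral_0^1 (6*x + 2*y) dx dy = 4.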